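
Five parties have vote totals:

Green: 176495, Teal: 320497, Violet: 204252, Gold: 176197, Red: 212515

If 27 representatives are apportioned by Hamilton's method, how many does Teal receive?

Standard divisor: 1089956 ÷ 27 ≈ 40368.741.
Standard quotas: Green 4.3721, Teal 7.9392, Violet 5.0597, Gold 4.3647, Red 5.2643.
Lower quotas: Green 4, Teal 7, Violet 5, Gold 4, Red 5 (sum 25, leaving 2 seats).
Remainders in descending order: Teal 0.9392, Green 0.3721, Gold 0.3647, Red 0.2643, Violet 0.0597.
Largest remainders: Teal, Green receive the extra seats.
Teal receives 8.

8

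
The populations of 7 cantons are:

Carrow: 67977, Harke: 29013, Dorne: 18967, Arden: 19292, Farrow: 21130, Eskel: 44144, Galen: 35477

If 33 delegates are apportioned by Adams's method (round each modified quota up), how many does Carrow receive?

Standard divisor 236000/33 ≈ 7151.515; standard quotas: Carrow 9.505, Harke 4.057, Dorne 2.652, Arden 2.698, Farrow 2.955, Eskel 6.173, Galen 4.961.
Rounding up gives 10, 5, 3, 3, 3, 7, 5 = 36 seats, so the divisor must be adjusted.
With modified divisor 8000: modified quotas Carrow 8.497, Harke 3.627, Dorne 2.371, Arden 2.412, Farrow 2.641, Eskel 5.518, Galen 4.435.
Rounding up: Carrow 9, Harke 4, Dorne 3, Arden 3, Farrow 3, Eskel 6, Galen 5 (total 33).
Carrow receives 9.

9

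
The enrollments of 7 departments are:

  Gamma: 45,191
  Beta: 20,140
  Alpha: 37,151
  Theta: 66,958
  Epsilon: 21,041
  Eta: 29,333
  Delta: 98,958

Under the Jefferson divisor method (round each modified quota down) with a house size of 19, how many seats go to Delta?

6

Standard divisor 318772/19 ≈ 16777.474; standard quotas: Gamma 2.694, Beta 1.200, Alpha 2.214, Theta 3.991, Epsilon 1.254, Eta 1.748, Delta 5.898.
Rounding down gives 2, 1, 2, 3, 1, 1, 5 = 15 seats, so the divisor must be adjusted.
With modified divisor 14400: modified quotas Gamma 3.138, Beta 1.399, Alpha 2.580, Theta 4.650, Epsilon 1.461, Eta 2.037, Delta 6.872.
Rounding down: Gamma 3, Beta 1, Alpha 2, Theta 4, Epsilon 1, Eta 2, Delta 6 (total 19).
Delta receives 6.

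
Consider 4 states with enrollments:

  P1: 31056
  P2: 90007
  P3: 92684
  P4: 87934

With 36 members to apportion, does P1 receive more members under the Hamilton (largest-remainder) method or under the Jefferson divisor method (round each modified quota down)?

Hamilton

Hamilton: P1 4, P2 11, P3 11, P4 10.
Jefferson: P1 3, P2 11, P3 11, P4 11.
P1 gets 4 under Hamilton and 3 under Jefferson.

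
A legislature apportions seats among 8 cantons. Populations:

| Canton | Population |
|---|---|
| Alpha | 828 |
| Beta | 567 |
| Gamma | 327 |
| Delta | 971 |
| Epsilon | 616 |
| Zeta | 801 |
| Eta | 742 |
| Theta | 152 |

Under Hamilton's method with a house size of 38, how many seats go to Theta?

1

The standard divisor is 5004/38 ≈ 131.684.
Standard quotas: Alpha 6.288, Beta 4.306, Gamma 2.483, Delta 7.374, Epsilon 4.678, Zeta 6.083, Eta 5.635, Theta 1.154.
Lower quotas: Alpha 6, Beta 4, Gamma 2, Delta 7, Epsilon 4, Zeta 6, Eta 5, Theta 1 (sum 35, leaving 3 seats).
Remainders in descending order: Epsilon 0.678, Eta 0.635, Gamma 0.483, Delta 0.374, Beta 0.306, Alpha 0.288, Theta 0.154, Zeta 0.083.
Largest remainders: Epsilon, Eta, Gamma receive the extra seats.
Theta receives 1.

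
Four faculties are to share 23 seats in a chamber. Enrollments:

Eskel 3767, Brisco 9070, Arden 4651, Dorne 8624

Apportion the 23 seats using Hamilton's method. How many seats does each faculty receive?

Total 26112; standard divisor 26112/23 ≈ 1135.304.
Standard quotas: Eskel 3.3181, Brisco 7.9890, Arden 4.0967, Dorne 7.5962.
Lower quotas: Eskel 3, Brisco 7, Arden 4, Dorne 7 (sum 21, leaving 2 seats).
Remainders in descending order: Brisco 0.9890, Dorne 0.5962, Eskel 0.3181, Arden 0.0967.
The surplus seats go to Brisco, Dorne.

Eskel 3, Brisco 8, Arden 4, Dorne 8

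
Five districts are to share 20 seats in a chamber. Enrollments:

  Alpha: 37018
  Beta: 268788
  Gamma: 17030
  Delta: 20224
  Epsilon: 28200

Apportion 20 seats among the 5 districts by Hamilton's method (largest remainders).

Alpha: 2, Beta: 14, Gamma: 1, Delta: 1, Epsilon: 2

Total 371260; standard divisor 371260/20 = 18563.
Standard quotas: Alpha 1.9942, Beta 14.4798, Gamma 0.9174, Delta 1.0895, Epsilon 1.5192.
Lower quotas: Alpha 1, Beta 14, Gamma 0, Delta 1, Epsilon 1 (sum 17, leaving 3 seats).
Remainders in descending order: Alpha 0.9942, Gamma 0.9174, Epsilon 0.5192, Beta 0.4798, Delta 0.0895.
The surplus seats go to Alpha, Gamma, Epsilon.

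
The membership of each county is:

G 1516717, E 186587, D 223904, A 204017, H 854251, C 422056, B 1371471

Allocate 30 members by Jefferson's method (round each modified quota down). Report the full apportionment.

Standard divisor 4779003/30 ≈ 159300.1; standard quotas: G 9.521, E 1.171, D 1.406, A 1.281, H 5.363, C 2.649, B 8.609.
Rounding down gives 9, 1, 1, 1, 5, 2, 8 = 27 seats, so the divisor must be adjusted.
With modified divisor 141868: modified quotas G 10.691, E 1.315, D 1.578, A 1.438, H 6.021, C 2.975, B 9.667.
Rounding down: G 10, E 1, D 1, A 1, H 6, C 2, B 9 (total 30).

G 10, E 1, D 1, A 1, H 6, C 2, B 9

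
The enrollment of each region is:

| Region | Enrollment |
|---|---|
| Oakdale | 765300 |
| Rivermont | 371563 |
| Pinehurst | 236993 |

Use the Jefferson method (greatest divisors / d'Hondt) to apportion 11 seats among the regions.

Oakdale: 6, Rivermont: 3, Pinehurst: 2

Standard divisor 1373856/11 ≈ 124896; standard quotas: Oakdale 6.127, Rivermont 2.975, Pinehurst 1.898.
Rounding down gives 6, 2, 1 = 9 seats, so the divisor must be adjusted.
With modified divisor 113900: modified quotas Oakdale 6.719, Rivermont 3.262, Pinehurst 2.081.
Rounding down: Oakdale 6, Rivermont 3, Pinehurst 2 (total 11).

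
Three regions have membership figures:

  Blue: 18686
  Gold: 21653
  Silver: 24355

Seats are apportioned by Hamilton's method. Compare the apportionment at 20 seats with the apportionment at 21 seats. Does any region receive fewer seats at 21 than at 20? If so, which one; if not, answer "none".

At 20 seats: Blue 6, Gold 7, Silver 7.
At 21 seats: Blue 6, Gold 7, Silver 8.
No region's allocation decreased.

none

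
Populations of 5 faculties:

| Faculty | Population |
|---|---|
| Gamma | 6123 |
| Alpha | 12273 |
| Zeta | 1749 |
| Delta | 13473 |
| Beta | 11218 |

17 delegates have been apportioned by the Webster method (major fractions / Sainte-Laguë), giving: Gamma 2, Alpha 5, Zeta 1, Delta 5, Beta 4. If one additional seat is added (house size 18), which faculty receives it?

Beta

Priority for the next seat is population ÷ (current seats + 0.5).
Priorities: Gamma 2449.200, Alpha 2231.455, Zeta 1166.000, Delta 2449.636, Beta 2492.889.
Highest priority: Beta.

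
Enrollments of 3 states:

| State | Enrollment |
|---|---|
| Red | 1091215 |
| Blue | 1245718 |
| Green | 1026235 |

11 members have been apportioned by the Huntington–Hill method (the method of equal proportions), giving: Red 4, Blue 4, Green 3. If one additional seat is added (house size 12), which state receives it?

Green

Priority for the next seat is population ÷ (√(s·(s+1))).
Priorities: Red 244003.092, Blue 278551.013, Green 296248.527.
Highest priority: Green.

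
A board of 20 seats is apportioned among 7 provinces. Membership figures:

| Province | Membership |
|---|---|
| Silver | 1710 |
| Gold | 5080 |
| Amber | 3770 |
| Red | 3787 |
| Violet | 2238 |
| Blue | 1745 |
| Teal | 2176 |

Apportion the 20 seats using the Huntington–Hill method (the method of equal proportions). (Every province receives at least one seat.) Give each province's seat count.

Silver: 2, Gold: 5, Amber: 3, Red: 4, Violet: 2, Blue: 2, Teal: 2

With divisor 1091: modified quotas Silver 1.567, Gold 4.656, Amber 3.456, Red 3.471, Violet 2.051, Blue 1.599, Teal 1.995.
Geometric-mean thresholds: Silver √(1·2)=1.414, Gold √(4·5)=4.472, Amber √(3·4)=3.464, Red √(3·4)=3.464, Violet √(2·3)=2.449, Blue √(1·2)=1.414, Teal √(1·2)=1.414.
Each quota rounded against its threshold gives Silver 2, Gold 5, Amber 3, Red 4, Violet 2, Blue 2, Teal 2 (total 20).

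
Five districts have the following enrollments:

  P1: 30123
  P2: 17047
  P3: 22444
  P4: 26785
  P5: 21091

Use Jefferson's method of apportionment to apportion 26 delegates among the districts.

P1 7; P2 4; P3 5; P4 6; P5 4

Standard divisor 117490/26 ≈ 4518.846; standard quotas: P1 6.666, P2 3.772, P3 4.967, P4 5.927, P5 4.667.
Rounding down gives 6, 3, 4, 5, 4 = 22 seats, so the divisor must be adjusted.
With modified divisor 4240: modified quotas P1 7.104, P2 4.021, P3 5.293, P4 6.317, P5 4.974.
Rounding down: P1 7, P2 4, P3 5, P4 6, P5 4 (total 26).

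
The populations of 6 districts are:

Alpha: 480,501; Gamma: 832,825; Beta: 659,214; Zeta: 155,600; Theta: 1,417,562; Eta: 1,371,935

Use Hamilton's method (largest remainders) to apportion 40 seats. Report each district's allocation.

The standard divisor is 4917637/40 ≈ 122940.925.
Standard quotas: Alpha 3.9084, Gamma 6.7742, Beta 5.3620, Zeta 1.2656, Theta 11.5304, Eta 11.1593.
Lower quotas: Alpha 3, Gamma 6, Beta 5, Zeta 1, Theta 11, Eta 11 (sum 37, leaving 3 seats).
Remainders in descending order: Alpha 0.9084, Gamma 0.7742, Theta 0.5304, Beta 0.3620, Zeta 0.2656, Eta 0.1593.
The surplus seats go to Alpha, Gamma, Theta.

Alpha 4; Gamma 7; Beta 5; Zeta 1; Theta 12; Eta 11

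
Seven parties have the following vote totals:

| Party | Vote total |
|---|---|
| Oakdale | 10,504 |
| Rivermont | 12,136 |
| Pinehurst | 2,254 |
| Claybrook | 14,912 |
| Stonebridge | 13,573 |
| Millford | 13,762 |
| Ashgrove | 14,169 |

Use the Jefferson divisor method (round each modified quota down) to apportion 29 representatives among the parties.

Standard divisor 81310/29 ≈ 2803.793; standard quotas: Oakdale 3.746, Rivermont 4.328, Pinehurst 0.804, Claybrook 5.319, Stonebridge 4.841, Millford 4.908, Ashgrove 5.054.
Rounding down gives 3, 4, 0, 5, 4, 4, 5 = 25 seats, so the divisor must be adjusted.
With modified divisor 2460: modified quotas Oakdale 4.270, Rivermont 4.933, Pinehurst 0.916, Claybrook 6.062, Stonebridge 5.517, Millford 5.594, Ashgrove 5.760.
Rounding down: Oakdale 4, Rivermont 4, Pinehurst 0, Claybrook 6, Stonebridge 5, Millford 5, Ashgrove 5 (total 29).

Oakdale=4; Rivermont=4; Pinehurst=0; Claybrook=6; Stonebridge=5; Millford=5; Ashgrove=5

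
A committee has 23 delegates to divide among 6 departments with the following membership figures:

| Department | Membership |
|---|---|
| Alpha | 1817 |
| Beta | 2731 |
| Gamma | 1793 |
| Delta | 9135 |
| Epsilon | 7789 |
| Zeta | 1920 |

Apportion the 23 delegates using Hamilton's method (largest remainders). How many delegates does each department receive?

Total 25185; standard divisor 25185/23 = 1095.
Standard quotas: Alpha 1.6594, Beta 2.4941, Gamma 1.6374, Delta 8.3425, Epsilon 7.1132, Zeta 1.7534.
Lower quotas: Alpha 1, Beta 2, Gamma 1, Delta 8, Epsilon 7, Zeta 1 (sum 20, leaving 3 seats).
Remainders in descending order: Zeta 0.7534, Alpha 0.6594, Gamma 0.6374, Beta 0.4941, Delta 0.3425, Epsilon 0.1132.
Largest remainders: Zeta, Alpha, Gamma receive the extra seats.

Alpha=2, Beta=2, Gamma=2, Delta=8, Epsilon=7, Zeta=2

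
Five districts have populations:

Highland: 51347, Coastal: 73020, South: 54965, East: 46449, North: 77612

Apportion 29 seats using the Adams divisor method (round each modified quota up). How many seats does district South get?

Standard divisor 303393/29 ≈ 10461.828; standard quotas: Highland 4.908, Coastal 6.980, South 5.254, East 4.440, North 7.419.
Rounding up gives 5, 7, 6, 5, 8 = 31 seats, so the divisor must be adjusted.
With modified divisor 11300: modified quotas Highland 4.544, Coastal 6.462, South 4.864, East 4.111, North 6.868.
Rounding up: Highland 5, Coastal 7, South 5, East 5, North 7 (total 29).
South receives 5.

5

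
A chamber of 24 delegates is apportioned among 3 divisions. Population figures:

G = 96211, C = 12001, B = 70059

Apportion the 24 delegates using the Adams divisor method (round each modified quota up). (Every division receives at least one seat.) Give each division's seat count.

Standard divisor 178271/24 ≈ 7427.958; standard quotas: G 12.953, C 1.616, B 9.432.
Rounding up gives 13, 2, 10 = 25 seats, so the divisor must be adjusted.
With modified divisor 7900: modified quotas G 12.179, C 1.519, B 8.868.
Rounding up: G 13, C 2, B 9 (total 24).

G: 13; C: 2; B: 9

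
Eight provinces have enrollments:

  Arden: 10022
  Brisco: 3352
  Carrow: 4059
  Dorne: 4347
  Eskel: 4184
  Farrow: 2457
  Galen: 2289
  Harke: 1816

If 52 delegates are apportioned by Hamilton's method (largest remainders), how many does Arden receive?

16

Standard divisor: 32526 ÷ 52 ≈ 625.5.
Standard quotas: Arden 16.0224, Brisco 5.3589, Carrow 6.4892, Dorne 6.9496, Eskel 6.6890, Farrow 3.9281, Galen 3.6595, Harke 2.9033.
Lower quotas: Arden 16, Brisco 5, Carrow 6, Dorne 6, Eskel 6, Farrow 3, Galen 3, Harke 2 (sum 47, leaving 5 seats).
Remainders in descending order: Dorne 0.9496, Farrow 0.9281, Harke 0.9033, Eskel 0.6890, Galen 0.6595, Carrow 0.4892, Brisco 0.3589, Arden 0.0224.
Largest remainders: Dorne, Farrow, Harke, Eskel, Galen receive the extra seats.
Arden receives 16.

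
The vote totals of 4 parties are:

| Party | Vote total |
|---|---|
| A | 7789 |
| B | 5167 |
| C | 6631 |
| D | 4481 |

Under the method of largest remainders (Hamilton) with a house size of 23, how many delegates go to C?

6

The standard divisor is 24068/23 ≈ 1046.435.
Standard quotas: A 7.4434, B 4.9377, C 6.3368, D 4.2822.
Lower quotas: A 7, B 4, C 6, D 4 (sum 21, leaving 2 seats).
Remainders in descending order: B 0.9377, A 0.4434, C 0.3368, D 0.2822.
Largest remainders: B, A receive the extra seats.
C receives 6.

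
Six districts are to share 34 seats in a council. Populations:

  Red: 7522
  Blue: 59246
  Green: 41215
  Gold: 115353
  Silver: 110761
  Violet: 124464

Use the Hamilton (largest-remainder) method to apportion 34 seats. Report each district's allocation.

Standard divisor: 458561 ÷ 34 ≈ 13487.088.
Standard quotas: Red 0.5577, Blue 4.3928, Green 3.0559, Gold 8.5528, Silver 8.2124, Violet 9.2284.
Lower quotas: Red 0, Blue 4, Green 3, Gold 8, Silver 8, Violet 9 (sum 32, leaving 2 seats).
Remainders in descending order: Red 0.5577, Gold 0.5528, Blue 0.3928, Violet 0.2284, Silver 0.2124, Green 0.0559.
Largest remainders: Red, Gold receive the extra seats.

Red 1; Blue 4; Green 3; Gold 9; Silver 8; Violet 9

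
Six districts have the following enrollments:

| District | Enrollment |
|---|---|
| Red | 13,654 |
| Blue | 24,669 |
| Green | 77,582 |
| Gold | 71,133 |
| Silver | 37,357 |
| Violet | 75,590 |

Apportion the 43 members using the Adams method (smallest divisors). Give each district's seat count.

Standard divisor 299985/43 ≈ 6976.395; standard quotas: Red 1.957, Blue 3.536, Green 11.121, Gold 10.196, Silver 5.355, Violet 10.835.
Rounding up gives 2, 4, 12, 11, 6, 11 = 46 seats, so the divisor must be adjusted.
With modified divisor 7520: modified quotas Red 1.816, Blue 3.280, Green 10.317, Gold 9.459, Silver 4.968, Violet 10.052.
Rounding up: Red 2, Blue 4, Green 11, Gold 10, Silver 5, Violet 11 (total 43).

Red: 2, Blue: 4, Green: 11, Gold: 10, Silver: 5, Violet: 11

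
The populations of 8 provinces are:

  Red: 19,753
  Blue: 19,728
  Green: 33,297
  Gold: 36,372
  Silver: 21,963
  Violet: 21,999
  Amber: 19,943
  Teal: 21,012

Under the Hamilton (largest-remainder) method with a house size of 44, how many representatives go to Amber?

The standard divisor is 194067/44 ≈ 4410.614.
Standard quotas: Red 4.4785, Blue 4.4728, Green 7.5493, Gold 8.2465, Silver 4.9796, Violet 4.9877, Amber 4.5216, Teal 4.7640.
Lower quotas: Red 4, Blue 4, Green 7, Gold 8, Silver 4, Violet 4, Amber 4, Teal 4 (sum 39, leaving 5 seats).
Remainders in descending order: Violet 0.9877, Silver 0.9796, Teal 0.7640, Green 0.5493, Amber 0.5216, Red 0.4785, Blue 0.4728, Gold 0.2465.
The surplus seats go to Violet, Silver, Teal, Green, Amber.
Amber receives 5.

5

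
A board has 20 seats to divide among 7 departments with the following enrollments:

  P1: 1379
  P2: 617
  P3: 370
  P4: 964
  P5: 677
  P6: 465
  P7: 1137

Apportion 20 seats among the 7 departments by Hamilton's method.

P1 5, P2 2, P3 1, P4 4, P5 2, P6 2, P7 4

Total 5609; standard divisor 5609/20 ≈ 280.45.
Standard quotas: P1 4.917, P2 2.200, P3 1.319, P4 3.437, P5 2.414, P6 1.658, P7 4.054.
Lower quotas: P1 4, P2 2, P3 1, P4 3, P5 2, P6 1, P7 4 (sum 17, leaving 3 seats).
Remainders in descending order: P1 0.917, P6 0.658, P4 0.437, P5 0.414, P3 0.319, P2 0.200, P7 0.054.
Largest remainders: P1, P6, P4 receive the extra seats.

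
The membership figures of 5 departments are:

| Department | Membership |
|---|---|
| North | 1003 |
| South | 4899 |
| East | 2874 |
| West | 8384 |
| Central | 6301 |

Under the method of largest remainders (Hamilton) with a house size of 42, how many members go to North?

2

Standard divisor: 23461 ÷ 42 ≈ 558.595.
Standard quotas: North 1.7956, South 8.7702, East 5.1450, West 15.0091, Central 11.2801.
Lower quotas: North 1, South 8, East 5, West 15, Central 11 (sum 40, leaving 2 seats).
Remainders in descending order: North 0.7956, South 0.7702, Central 0.2801, East 0.1450, West 0.0091.
The surplus seats go to North, South.
North receives 2.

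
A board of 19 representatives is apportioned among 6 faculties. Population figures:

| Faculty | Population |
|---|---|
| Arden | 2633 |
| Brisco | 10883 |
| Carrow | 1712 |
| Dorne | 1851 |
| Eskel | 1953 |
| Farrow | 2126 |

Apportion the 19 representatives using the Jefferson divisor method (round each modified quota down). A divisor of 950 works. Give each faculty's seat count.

With modified divisor 950: modified quotas Arden 2.772, Brisco 11.456, Carrow 1.802, Dorne 1.948, Eskel 2.056, Farrow 2.238.
Rounding down: Arden 2, Brisco 11, Carrow 1, Dorne 1, Eskel 2, Farrow 2 (total 19).

Arden=2, Brisco=11, Carrow=1, Dorne=1, Eskel=2, Farrow=2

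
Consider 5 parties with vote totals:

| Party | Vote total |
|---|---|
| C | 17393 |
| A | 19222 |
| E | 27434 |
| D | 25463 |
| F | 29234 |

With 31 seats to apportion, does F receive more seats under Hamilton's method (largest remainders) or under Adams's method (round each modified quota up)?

Hamilton

Hamilton: C 4, A 5, E 7, D 7, F 8.
Adams: C 5, A 5, E 7, D 7, F 7.
F gets 8 under Hamilton and 7 under Adams.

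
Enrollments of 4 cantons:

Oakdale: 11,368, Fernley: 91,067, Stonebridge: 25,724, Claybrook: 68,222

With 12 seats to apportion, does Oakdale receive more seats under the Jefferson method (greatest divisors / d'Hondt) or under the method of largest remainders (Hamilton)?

Hamilton

Jefferson: Oakdale 0, Fernley 6, Stonebridge 1, Claybrook 5.
Hamilton: Oakdale 1, Fernley 5, Stonebridge 2, Claybrook 4.
Oakdale gets 0 under Jefferson and 1 under Hamilton.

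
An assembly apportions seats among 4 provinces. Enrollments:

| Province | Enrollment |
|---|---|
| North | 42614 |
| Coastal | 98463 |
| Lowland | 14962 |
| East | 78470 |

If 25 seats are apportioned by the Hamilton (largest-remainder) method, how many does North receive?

The standard divisor is 234509/25 ≈ 9380.36.
Standard quotas: North 4.5429, Coastal 10.4967, Lowland 1.5950, East 8.3654.
Lower quotas: North 4, Coastal 10, Lowland 1, East 8 (sum 23, leaving 2 seats).
Remainders in descending order: Lowland 0.5950, North 0.5429, Coastal 0.4967, East 0.3654.
Largest remainders: Lowland, North receive the extra seats.
North receives 5.

5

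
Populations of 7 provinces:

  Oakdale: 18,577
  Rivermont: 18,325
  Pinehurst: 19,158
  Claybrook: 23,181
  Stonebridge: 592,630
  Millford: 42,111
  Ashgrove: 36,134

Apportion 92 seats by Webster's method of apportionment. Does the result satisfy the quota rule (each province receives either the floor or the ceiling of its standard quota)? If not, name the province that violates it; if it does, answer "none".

Standard quotas: Oakdale 2.278, Rivermont 2.248, Pinehurst 2.350, Claybrook 2.843, Stonebridge 72.685, Millford 5.165, Ashgrove 4.432.
Webster allocation: Oakdale 2, Rivermont 2, Pinehurst 2, Claybrook 3, Stonebridge 74, Millford 5, Ashgrove 4.
Stonebridge has quota 72.685 (lower 72, upper 73) but receives 74 — outside the quota interval.

Stonebridge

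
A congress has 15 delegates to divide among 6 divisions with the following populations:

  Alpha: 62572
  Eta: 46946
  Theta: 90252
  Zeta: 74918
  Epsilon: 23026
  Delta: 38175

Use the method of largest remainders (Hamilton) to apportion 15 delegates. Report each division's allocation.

Alpha 3, Eta 2, Theta 4, Zeta 3, Epsilon 1, Delta 2

Total 335889; standard divisor 335889/15 ≈ 22392.6.
Standard quotas: Alpha 2.7943, Eta 2.0965, Theta 4.0304, Zeta 3.3457, Epsilon 1.0283, Delta 1.7048.
Lower quotas: Alpha 2, Eta 2, Theta 4, Zeta 3, Epsilon 1, Delta 1 (sum 13, leaving 2 seats).
Remainders in descending order: Alpha 0.7943, Delta 0.7048, Zeta 0.3457, Eta 0.0965, Theta 0.0304, Epsilon 0.0283.
Largest remainders: Alpha, Delta receive the extra seats.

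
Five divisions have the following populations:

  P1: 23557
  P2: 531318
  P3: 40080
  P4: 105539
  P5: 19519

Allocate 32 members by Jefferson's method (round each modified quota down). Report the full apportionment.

Standard divisor 720013/32 ≈ 22500.406; standard quotas: P1 1.047, P2 23.614, P3 1.781, P4 4.691, P5 0.867.
Rounding down gives 1, 23, 1, 4, 0 = 29 seats, so the divisor must be adjusted.
With modified divisor 20800: modified quotas P1 1.133, P2 25.544, P3 1.927, P4 5.074, P5 0.938.
Rounding down: P1 1, P2 25, P3 1, P4 5, P5 0 (total 32).

P1: 1; P2: 25; P3: 1; P4: 5; P5: 0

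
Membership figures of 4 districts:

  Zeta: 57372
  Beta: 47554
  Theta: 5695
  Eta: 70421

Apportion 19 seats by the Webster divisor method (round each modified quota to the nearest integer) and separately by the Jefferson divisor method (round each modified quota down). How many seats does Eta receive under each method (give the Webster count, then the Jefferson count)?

Webster: Zeta 6, Beta 5, Theta 1, Eta 7.
Jefferson: Zeta 6, Beta 5, Theta 0, Eta 8.
Eta gets 7 under Webster and 8 under Jefferson.

7 and 8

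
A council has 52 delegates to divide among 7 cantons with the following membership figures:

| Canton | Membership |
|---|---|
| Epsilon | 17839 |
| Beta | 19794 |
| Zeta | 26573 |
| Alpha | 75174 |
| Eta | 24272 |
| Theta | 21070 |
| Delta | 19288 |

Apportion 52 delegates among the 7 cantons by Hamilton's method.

Standard divisor: 204010 ÷ 52 ≈ 3923.269.
Standard quotas: Epsilon 4.5470, Beta 5.0453, Zeta 6.7732, Alpha 19.1611, Eta 6.1867, Theta 5.3705, Delta 4.9163.
Lower quotas: Epsilon 4, Beta 5, Zeta 6, Alpha 19, Eta 6, Theta 5, Delta 4 (sum 49, leaving 3 seats).
Remainders in descending order: Delta 0.9163, Zeta 0.7732, Epsilon 0.5470, Theta 0.3705, Eta 0.1867, Alpha 0.1611, Beta 0.0453.
The surplus seats go to Delta, Zeta, Epsilon.

Epsilon=5, Beta=5, Zeta=7, Alpha=19, Eta=6, Theta=5, Delta=5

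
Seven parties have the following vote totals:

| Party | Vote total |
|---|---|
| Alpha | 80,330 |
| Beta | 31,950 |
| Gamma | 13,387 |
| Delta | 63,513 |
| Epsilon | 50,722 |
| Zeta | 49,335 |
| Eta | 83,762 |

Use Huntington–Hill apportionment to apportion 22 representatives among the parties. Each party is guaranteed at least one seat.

Alpha: 4, Beta: 2, Gamma: 1, Delta: 4, Epsilon: 3, Zeta: 3, Eta: 5

With divisor 18148: modified quotas Alpha 4.426, Beta 1.761, Gamma 0.738, Delta 3.500, Epsilon 2.795, Zeta 2.718, Eta 4.615.
Geometric-mean thresholds: Alpha √(4·5)=4.472, Beta √(1·2)=1.414, Gamma (min 1), Delta √(3·4)=3.464, Epsilon √(2·3)=2.449, Zeta √(2·3)=2.449, Eta √(4·5)=4.472.
Each quota rounded against its threshold gives Alpha 4, Beta 2, Gamma 1, Delta 4, Epsilon 3, Zeta 3, Eta 5 (total 22).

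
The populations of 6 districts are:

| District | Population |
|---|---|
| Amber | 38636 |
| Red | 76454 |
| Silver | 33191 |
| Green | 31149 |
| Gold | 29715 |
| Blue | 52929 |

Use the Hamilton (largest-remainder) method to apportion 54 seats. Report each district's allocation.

Amber 8, Red 16, Silver 7, Green 6, Gold 6, Blue 11

Standard divisor: 262074 ÷ 54 ≈ 4853.222.
Standard quotas: Amber 7.9609, Red 15.7532, Silver 6.8390, Green 6.4182, Gold 6.1227, Blue 10.9060.
Lower quotas: Amber 7, Red 15, Silver 6, Green 6, Gold 6, Blue 10 (sum 50, leaving 4 seats).
Remainders in descending order: Amber 0.9609, Blue 0.9060, Silver 0.8390, Red 0.7532, Green 0.4182, Gold 0.1227.
The surplus seats go to Amber, Blue, Silver, Red.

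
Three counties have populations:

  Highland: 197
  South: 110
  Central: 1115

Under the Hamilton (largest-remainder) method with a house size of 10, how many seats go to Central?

Total 1422; standard divisor 1422/10 ≈ 142.2.
Standard quotas: Highland 1.385, South 0.774, Central 7.841.
Lower quotas: Highland 1, South 0, Central 7 (sum 8, leaving 2 seats).
Remainders in descending order: Central 0.841, South 0.774, Highland 0.385.
The surplus seats go to Central, South.
Central receives 8.

8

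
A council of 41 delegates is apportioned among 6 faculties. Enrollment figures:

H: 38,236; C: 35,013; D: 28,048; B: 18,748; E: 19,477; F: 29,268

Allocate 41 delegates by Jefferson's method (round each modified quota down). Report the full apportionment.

H 9; C 9; D 7; B 4; E 5; F 7

Standard divisor 168790/41 ≈ 4116.829; standard quotas: H 9.288, C 8.505, D 6.813, B 4.554, E 4.731, F 7.109.
Rounding down gives 9, 8, 6, 4, 4, 7 = 38 seats, so the divisor must be adjusted.
With modified divisor 3860: modified quotas H 9.906, C 9.071, D 7.266, B 4.857, E 5.046, F 7.582.
Rounding down: H 9, C 9, D 7, B 4, E 5, F 7 (total 41).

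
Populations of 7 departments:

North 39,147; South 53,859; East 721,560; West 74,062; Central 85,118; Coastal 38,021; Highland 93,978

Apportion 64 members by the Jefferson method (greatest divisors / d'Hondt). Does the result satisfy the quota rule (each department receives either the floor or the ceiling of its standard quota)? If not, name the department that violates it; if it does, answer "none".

Standard quotas: North 2.266, South 3.117, East 41.764, West 4.287, Central 4.927, Coastal 2.201, Highland 5.439.
Jefferson allocation: North 2, South 3, East 43, West 4, Central 5, Coastal 2, Highland 5.
East has quota 41.764 (lower 41, upper 42) but receives 43 — outside the quota interval.

East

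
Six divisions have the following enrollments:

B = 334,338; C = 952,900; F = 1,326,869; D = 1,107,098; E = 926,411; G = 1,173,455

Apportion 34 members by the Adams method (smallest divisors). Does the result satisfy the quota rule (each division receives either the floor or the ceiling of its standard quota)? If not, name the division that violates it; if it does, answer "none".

none

Standard quotas: B 1.953, C 5.566, F 7.750, D 6.466, E 5.411, G 6.854.
Adams allocation: B 2, C 6, F 8, D 6, E 5, G 7.
Every allocation lies between the lower and upper quota.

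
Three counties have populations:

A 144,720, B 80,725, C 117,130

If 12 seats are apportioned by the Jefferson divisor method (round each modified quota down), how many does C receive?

4

Standard divisor 342575/12 ≈ 28547.917; standard quotas: A 5.069, B 2.828, C 4.103.
Rounding down gives 5, 2, 4 = 11 seats, so the divisor must be adjusted.
With modified divisor 25500: modified quotas A 5.675, B 3.166, C 4.593.
Rounding down: A 5, B 3, C 4 (total 12).
C receives 4.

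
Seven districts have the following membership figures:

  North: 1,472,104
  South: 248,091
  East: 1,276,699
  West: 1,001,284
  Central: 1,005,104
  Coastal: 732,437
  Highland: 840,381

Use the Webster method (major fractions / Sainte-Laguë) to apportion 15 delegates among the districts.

Standard divisor 6576100/15 ≈ 438406.667; standard quotas: North 3.358, South 0.566, East 2.912, West 2.284, Central 2.293, Coastal 1.671, Highland 1.917.
Rounding to the nearest integer gives North 3, South 1, East 3, West 2, Central 2, Coastal 2, Highland 2 — total 15, matching the house size, so no adjustment is needed.

North 3; South 1; East 3; West 2; Central 2; Coastal 2; Highland 2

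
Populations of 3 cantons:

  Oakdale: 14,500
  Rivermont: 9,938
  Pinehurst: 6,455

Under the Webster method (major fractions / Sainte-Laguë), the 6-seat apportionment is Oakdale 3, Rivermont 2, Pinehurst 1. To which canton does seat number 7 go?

Pinehurst

Priority for the next seat is population ÷ (current seats + 0.5).
Priorities: Oakdale 4142.857, Rivermont 3975.200, Pinehurst 4303.333.
Highest priority: Pinehurst.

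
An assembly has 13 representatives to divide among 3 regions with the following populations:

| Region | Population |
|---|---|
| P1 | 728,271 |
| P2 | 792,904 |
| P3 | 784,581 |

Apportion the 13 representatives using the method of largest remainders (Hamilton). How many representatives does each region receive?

Standard divisor: 2305756 ÷ 13 ≈ 177365.846.
Standard quotas: P1 4.1060, P2 4.4704, P3 4.4235.
Lower quotas: P1 4, P2 4, P3 4 (sum 12, leaving 1 seat).
Remainders in descending order: P2 0.4704, P3 0.4235, P1 0.1060.
Largest remainder: P2 receives the extra seat.

P1 4, P2 5, P3 4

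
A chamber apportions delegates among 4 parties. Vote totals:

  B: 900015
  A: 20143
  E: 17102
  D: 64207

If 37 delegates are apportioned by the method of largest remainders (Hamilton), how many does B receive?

33

Standard divisor: 1001467 ÷ 37 ≈ 27066.676.
Standard quotas: B 33.2518, A 0.7442, E 0.6318, D 2.3722.
Lower quotas: B 33, A 0, E 0, D 2 (sum 35, leaving 2 seats).
Remainders in descending order: A 0.7442, E 0.6318, D 0.3722, B 0.2518.
Largest remainders: A, E receive the extra seats.
B receives 33.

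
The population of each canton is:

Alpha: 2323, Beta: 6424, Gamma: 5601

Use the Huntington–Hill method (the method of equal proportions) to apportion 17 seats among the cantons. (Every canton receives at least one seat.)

Alpha=3, Beta=7, Gamma=7

With divisor 861: modified quotas Alpha 2.698, Beta 7.461, Gamma 6.505.
Geometric-mean thresholds: Alpha √(2·3)=2.449, Beta √(7·8)=7.483, Gamma √(6·7)=6.481.
Each quota rounded against its threshold gives Alpha 3, Beta 7, Gamma 7 (total 17).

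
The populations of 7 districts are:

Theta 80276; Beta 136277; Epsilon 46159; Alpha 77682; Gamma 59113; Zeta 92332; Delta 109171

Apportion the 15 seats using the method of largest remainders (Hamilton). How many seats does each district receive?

The standard divisor is 601010/15 ≈ 40067.333.
Standard quotas: Theta 2.0035, Beta 3.4012, Epsilon 1.1520, Alpha 1.9388, Gamma 1.4753, Zeta 2.3044, Delta 2.7247.
Lower quotas: Theta 2, Beta 3, Epsilon 1, Alpha 1, Gamma 1, Zeta 2, Delta 2 (sum 12, leaving 3 seats).
Remainders in descending order: Alpha 0.9388, Delta 0.7247, Gamma 0.4753, Beta 0.4012, Zeta 0.3044, Epsilon 0.1520, Theta 0.0035.
The surplus seats go to Alpha, Delta, Gamma.

Theta: 2, Beta: 3, Epsilon: 1, Alpha: 2, Gamma: 2, Zeta: 2, Delta: 3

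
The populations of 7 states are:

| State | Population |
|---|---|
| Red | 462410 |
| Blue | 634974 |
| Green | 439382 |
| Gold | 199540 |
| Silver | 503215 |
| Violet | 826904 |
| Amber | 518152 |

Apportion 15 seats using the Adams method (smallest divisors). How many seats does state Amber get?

2

Standard divisor 3584577/15 ≈ 238971.8; standard quotas: Red 1.935, Blue 2.657, Green 1.839, Gold 0.835, Silver 2.106, Violet 3.460, Amber 2.168.
Rounding up gives 2, 3, 2, 1, 3, 4, 3 = 18 seats, so the divisor must be adjusted.
With modified divisor 296600: modified quotas Red 1.559, Blue 2.141, Green 1.481, Gold 0.673, Silver 1.697, Violet 2.788, Amber 1.747.
Rounding up: Red 2, Blue 3, Green 2, Gold 1, Silver 2, Violet 3, Amber 2 (total 15).
Amber receives 2.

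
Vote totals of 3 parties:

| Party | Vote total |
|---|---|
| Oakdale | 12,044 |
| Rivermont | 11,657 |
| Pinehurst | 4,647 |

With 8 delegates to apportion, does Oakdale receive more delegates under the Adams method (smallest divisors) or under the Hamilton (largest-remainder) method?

Hamilton

Adams: Oakdale 3, Rivermont 3, Pinehurst 2.
Hamilton: Oakdale 4, Rivermont 3, Pinehurst 1.
Oakdale gets 3 under Adams and 4 under Hamilton.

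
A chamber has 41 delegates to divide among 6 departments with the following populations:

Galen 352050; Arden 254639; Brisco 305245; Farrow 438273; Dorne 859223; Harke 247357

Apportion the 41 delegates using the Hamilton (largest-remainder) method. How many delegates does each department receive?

Galen=6, Arden=4, Brisco=5, Farrow=7, Dorne=15, Harke=4

Standard divisor: 2456787 ÷ 41 ≈ 59921.634.
Standard quotas: Galen 5.8752, Arden 4.2495, Brisco 5.0941, Farrow 7.3141, Dorne 14.3391, Harke 4.1280.
Lower quotas: Galen 5, Arden 4, Brisco 5, Farrow 7, Dorne 14, Harke 4 (sum 39, leaving 2 seats).
Remainders in descending order: Galen 0.8752, Dorne 0.3391, Farrow 0.3141, Arden 0.2495, Harke 0.1280, Brisco 0.0941.
Largest remainders: Galen, Dorne receive the extra seats.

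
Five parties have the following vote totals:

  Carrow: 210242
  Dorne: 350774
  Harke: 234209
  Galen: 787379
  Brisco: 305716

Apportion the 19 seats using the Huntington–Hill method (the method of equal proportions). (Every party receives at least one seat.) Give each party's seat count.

With divisor 98438: modified quotas Carrow 2.136, Dorne 3.563, Harke 2.379, Galen 7.999, Brisco 3.106.
Geometric-mean thresholds: Carrow √(2·3)=2.449, Dorne √(3·4)=3.464, Harke √(2·3)=2.449, Galen √(7·8)=7.483, Brisco √(3·4)=3.464.
Each quota rounded against its threshold gives Carrow 2, Dorne 4, Harke 2, Galen 8, Brisco 3 (total 19).

Carrow=2; Dorne=4; Harke=2; Galen=8; Brisco=3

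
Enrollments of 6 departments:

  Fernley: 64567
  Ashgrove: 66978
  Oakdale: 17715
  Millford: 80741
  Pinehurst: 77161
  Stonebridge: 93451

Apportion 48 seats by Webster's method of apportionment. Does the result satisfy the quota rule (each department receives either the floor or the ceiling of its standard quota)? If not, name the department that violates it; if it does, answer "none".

none

Standard quotas: Fernley 7.736, Ashgrove 8.025, Oakdale 2.123, Millford 9.674, Pinehurst 9.245, Stonebridge 11.197.
Webster allocation: Fernley 8, Ashgrove 8, Oakdale 2, Millford 10, Pinehurst 9, Stonebridge 11.
Every allocation lies between the lower and upper quota.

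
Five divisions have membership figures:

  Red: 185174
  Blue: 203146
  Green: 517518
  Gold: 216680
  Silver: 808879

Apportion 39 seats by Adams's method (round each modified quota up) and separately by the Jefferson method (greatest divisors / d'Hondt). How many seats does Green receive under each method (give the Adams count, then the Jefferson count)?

10 and 11

Adams: Red 4, Blue 4, Green 10, Gold 5, Silver 16.
Jefferson: Red 3, Blue 4, Green 11, Gold 4, Silver 17.
Green gets 10 under Adams and 11 under Jefferson.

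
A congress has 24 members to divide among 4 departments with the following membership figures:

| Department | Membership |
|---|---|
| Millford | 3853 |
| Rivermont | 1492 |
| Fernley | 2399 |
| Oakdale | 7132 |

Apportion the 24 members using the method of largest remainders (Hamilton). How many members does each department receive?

Millford 6; Rivermont 2; Fernley 4; Oakdale 12

The standard divisor is 14876/24 ≈ 619.833.
Standard quotas: Millford 6.2162, Rivermont 2.4071, Fernley 3.8704, Oakdale 11.5063.
Lower quotas: Millford 6, Rivermont 2, Fernley 3, Oakdale 11 (sum 22, leaving 2 seats).
Remainders in descending order: Fernley 0.8704, Oakdale 0.5063, Rivermont 0.4071, Millford 0.2162.
Largest remainders: Fernley, Oakdale receive the extra seats.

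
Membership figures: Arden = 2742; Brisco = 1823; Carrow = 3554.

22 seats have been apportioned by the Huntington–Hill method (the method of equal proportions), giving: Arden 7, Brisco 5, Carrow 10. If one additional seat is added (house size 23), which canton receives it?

Priority for the next seat is population ÷ (√(s·(s+1))).
Priorities: Arden 366.415, Brisco 332.833, Carrow 338.861.
Highest priority: Arden.

Arden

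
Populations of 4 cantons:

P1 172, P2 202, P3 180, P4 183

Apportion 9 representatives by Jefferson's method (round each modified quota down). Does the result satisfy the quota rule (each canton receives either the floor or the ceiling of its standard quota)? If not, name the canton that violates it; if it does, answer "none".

Standard quotas: P1 2.100, P2 2.467, P3 2.198, P4 2.235.
Jefferson allocation: P1 2, P2 3, P3 2, P4 2.
Every allocation lies between the lower and upper quota.

none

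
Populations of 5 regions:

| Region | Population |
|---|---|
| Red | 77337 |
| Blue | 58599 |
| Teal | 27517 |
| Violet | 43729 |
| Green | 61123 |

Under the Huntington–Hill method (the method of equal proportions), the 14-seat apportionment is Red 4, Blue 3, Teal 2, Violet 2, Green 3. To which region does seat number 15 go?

Violet

Priority for the next seat is population ÷ (√(s·(s+1))).
Priorities: Red 17293.079, Blue 16916.074, Teal 11233.768, Violet 17852.289, Green 17644.690.
Highest priority: Violet.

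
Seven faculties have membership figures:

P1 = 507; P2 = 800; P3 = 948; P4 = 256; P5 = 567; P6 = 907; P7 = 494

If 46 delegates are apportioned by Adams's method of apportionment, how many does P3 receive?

Standard divisor 4479/46 ≈ 97.37; standard quotas: P1 5.207, P2 8.216, P3 9.736, P4 2.629, P5 5.823, P6 9.315, P7 5.073.
Rounding up gives 6, 9, 10, 3, 6, 10, 6 = 50 seats, so the divisor must be adjusted.
With modified divisor 103: modified quotas P1 4.922, P2 7.767, P3 9.204, P4 2.485, P5 5.505, P6 8.806, P7 4.796.
Rounding up: P1 5, P2 8, P3 10, P4 3, P5 6, P6 9, P7 5 (total 46).
P3 receives 10.

10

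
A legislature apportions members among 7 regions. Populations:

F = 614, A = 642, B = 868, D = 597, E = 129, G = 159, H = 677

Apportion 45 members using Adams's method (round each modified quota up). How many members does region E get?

2

Standard divisor 3686/45 ≈ 81.911; standard quotas: F 7.496, A 7.838, B 10.597, D 7.288, E 1.575, G 1.941, H 8.265.
Rounding up gives 8, 8, 11, 8, 2, 2, 9 = 48 seats, so the divisor must be adjusted.
With modified divisor 87: modified quotas F 7.057, A 7.379, B 9.977, D 6.862, E 1.483, G 1.828, H 7.782.
Rounding up: F 8, A 8, B 10, D 7, E 2, G 2, H 8 (total 45).
E receives 2.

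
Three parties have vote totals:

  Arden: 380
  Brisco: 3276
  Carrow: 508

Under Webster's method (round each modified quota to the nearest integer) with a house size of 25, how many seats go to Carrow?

Standard divisor 4164/25 ≈ 166.56; standard quotas: Arden 2.281, Brisco 19.669, Carrow 3.050.
Rounding to the nearest integer gives Arden 2, Brisco 20, Carrow 3 — total 25, matching the house size, so no adjustment is needed.
Carrow receives 3.

3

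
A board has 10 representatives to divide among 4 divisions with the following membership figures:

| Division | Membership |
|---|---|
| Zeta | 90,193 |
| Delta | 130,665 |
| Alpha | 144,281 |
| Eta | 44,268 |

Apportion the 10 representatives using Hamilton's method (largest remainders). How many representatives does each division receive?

Total 409407; standard divisor 409407/10 ≈ 40940.7.
Standard quotas: Zeta 2.2030, Delta 3.1916, Alpha 3.5241, Eta 1.0813.
Lower quotas: Zeta 2, Delta 3, Alpha 3, Eta 1 (sum 9, leaving 1 seat).
Remainders in descending order: Alpha 0.5241, Zeta 0.2030, Delta 0.1916, Eta 0.0813.
The surplus seat goes to Alpha.

Zeta 2; Delta 3; Alpha 4; Eta 1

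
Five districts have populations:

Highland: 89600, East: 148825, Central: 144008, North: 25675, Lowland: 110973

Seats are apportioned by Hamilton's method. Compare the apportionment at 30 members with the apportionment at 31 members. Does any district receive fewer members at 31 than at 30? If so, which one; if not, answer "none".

North

At 30 seats: Highland 5, East 9, Central 8, North 2, Lowland 6.
At 31 seats: Highland 5, East 9, Central 9, North 1, Lowland 7.
North drops from 2 to 1.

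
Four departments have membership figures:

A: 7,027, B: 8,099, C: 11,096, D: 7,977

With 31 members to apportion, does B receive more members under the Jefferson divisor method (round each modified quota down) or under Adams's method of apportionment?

Jefferson: A 6, B 8, C 10, D 7.
Adams: A 7, B 7, C 10, D 7.
B gets 8 under Jefferson and 7 under Adams.

Jefferson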